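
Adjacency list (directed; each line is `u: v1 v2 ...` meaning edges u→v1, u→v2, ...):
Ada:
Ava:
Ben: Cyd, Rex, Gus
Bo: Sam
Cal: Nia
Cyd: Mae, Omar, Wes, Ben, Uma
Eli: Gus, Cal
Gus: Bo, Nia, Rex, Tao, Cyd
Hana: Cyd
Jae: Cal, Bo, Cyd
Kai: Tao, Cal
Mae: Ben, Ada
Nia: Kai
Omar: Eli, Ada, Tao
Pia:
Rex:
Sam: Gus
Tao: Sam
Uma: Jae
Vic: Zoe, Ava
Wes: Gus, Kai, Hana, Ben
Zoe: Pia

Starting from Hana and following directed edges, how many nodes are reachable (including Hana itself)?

BFS from Hana visits: Hana, Cyd, Wes, Uma, Omar, Mae, Ben, Kai, Gus, Jae, Tao, Eli, Ada, Rex, Cal, Nia, Bo, Sam
Reachable nodes: 18 of 22 total.

18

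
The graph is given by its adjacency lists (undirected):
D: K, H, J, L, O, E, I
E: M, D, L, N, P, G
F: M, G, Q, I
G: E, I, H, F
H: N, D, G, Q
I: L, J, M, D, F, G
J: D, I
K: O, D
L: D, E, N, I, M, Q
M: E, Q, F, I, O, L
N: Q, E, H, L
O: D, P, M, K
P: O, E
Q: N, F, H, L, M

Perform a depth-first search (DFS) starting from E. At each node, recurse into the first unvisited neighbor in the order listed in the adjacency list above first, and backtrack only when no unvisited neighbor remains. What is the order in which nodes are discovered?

Visit E
E → M
M → Q
Q → N
N → H
H → D
D → K
K → O
O → P
D → J
J → I
I → L
I → F
F → G

E, M, Q, N, H, D, K, O, P, J, I, L, F, G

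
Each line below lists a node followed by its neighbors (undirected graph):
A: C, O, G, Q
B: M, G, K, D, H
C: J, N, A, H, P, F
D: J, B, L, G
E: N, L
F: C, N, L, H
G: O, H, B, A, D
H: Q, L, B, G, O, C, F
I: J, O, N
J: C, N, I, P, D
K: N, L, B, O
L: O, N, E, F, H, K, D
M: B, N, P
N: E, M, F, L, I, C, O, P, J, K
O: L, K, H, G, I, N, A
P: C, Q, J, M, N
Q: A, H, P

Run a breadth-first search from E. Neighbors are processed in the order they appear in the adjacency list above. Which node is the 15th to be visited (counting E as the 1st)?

A

Visit E; enqueue N, L → queue [N, L]
Visit N; enqueue M, F, I, C, O, P, J, K → queue [L, M, F, I, C, O, P, J, K]
Visit L; enqueue H, D → queue [M, F, I, C, O, P, J, K, H, D]
Visit M; enqueue B → queue [F, I, C, O, P, J, K, H, D, B]
Visit F → queue [I, C, O, P, J, K, H, D, B]
Visit I → queue [C, O, P, J, K, H, D, B]
Visit C; enqueue A → queue [O, P, J, K, H, D, B, A]
Visit O; enqueue G → queue [P, J, K, H, D, B, A, G]
Visit P; enqueue Q → queue [J, K, H, D, B, A, G, Q]
Visit J → queue [K, H, D, B, A, G, Q]
Visit K → queue [H, D, B, A, G, Q]
Visit H → queue [D, B, A, G, Q]
Visit D → queue [B, A, G, Q]
Visit B → queue [A, G, Q]
Visit A → queue [G, Q]
Visit G → queue [Q]
Visit Q → queue []

Visit order: E, N, L, M, F, I, C, O, P, J, K, H, D, B, A, G, Q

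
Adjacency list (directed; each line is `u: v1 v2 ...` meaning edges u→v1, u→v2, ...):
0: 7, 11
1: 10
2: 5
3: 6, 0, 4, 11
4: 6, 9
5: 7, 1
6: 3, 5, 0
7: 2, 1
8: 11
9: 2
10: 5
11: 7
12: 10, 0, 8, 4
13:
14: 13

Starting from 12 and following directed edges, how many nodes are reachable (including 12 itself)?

BFS from 12 visits: 12, 10, 0, 8, 4, 5, 7, 11, 6, 9, 1, 2, 3
Reachable nodes: 13 of 15 total.

13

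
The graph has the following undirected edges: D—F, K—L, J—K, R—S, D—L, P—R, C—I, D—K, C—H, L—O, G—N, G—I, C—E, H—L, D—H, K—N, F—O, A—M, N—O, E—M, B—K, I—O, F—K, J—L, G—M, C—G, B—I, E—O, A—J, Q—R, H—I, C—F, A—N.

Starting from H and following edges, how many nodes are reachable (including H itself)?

15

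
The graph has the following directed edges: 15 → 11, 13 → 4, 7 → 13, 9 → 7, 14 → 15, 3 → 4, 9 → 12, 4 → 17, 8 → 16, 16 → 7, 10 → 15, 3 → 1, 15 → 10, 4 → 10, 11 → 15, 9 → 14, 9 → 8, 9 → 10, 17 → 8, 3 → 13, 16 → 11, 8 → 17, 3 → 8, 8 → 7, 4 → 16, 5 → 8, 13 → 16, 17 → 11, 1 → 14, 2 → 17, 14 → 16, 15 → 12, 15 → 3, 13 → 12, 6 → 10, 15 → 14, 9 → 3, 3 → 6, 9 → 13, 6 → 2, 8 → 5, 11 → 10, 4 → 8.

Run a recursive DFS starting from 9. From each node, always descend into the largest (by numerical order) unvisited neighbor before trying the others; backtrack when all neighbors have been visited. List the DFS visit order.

Visit 9
9 → 14
14 → 16
16 → 11
11 → 15
15 → 12
15 → 10
15 → 3
3 → 13
13 → 4
4 → 17
17 → 8
8 → 7
8 → 5
3 → 6
6 → 2
3 → 1

9 → 14 → 16 → 11 → 15 → 12 → 10 → 3 → 13 → 4 → 17 → 8 → 7 → 5 → 6 → 2 → 1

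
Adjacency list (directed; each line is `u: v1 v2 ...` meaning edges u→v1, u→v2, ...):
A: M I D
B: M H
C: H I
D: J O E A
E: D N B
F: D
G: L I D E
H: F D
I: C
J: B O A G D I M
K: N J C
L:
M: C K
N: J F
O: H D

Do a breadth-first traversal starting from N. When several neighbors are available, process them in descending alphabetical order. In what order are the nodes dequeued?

N, J, F, O, M, I, G, D, B, A, H, K, C, L, E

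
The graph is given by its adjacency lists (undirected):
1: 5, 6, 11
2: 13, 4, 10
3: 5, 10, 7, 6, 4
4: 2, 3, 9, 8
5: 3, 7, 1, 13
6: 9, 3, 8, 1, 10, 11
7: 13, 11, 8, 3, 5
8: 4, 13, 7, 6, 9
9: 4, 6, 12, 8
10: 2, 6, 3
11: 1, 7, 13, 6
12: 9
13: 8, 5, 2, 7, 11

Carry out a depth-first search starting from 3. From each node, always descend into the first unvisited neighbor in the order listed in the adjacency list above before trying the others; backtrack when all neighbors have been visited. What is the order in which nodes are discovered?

3 → 5 → 7 → 13 → 8 → 4 → 2 → 10 → 6 → 9 → 12 → 1 → 11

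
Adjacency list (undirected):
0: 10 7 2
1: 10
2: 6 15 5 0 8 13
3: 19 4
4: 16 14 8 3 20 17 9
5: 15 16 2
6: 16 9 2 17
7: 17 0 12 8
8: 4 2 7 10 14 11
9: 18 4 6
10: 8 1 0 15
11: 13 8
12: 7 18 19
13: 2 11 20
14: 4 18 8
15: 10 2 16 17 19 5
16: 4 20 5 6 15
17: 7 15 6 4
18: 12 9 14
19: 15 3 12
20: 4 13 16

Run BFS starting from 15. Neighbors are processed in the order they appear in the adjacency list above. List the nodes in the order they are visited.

15 -> 10 -> 2 -> 16 -> 17 -> 19 -> 5 -> 8 -> 1 -> 0 -> 6 -> 13 -> 4 -> 20 -> 7 -> 3 -> 12 -> 14 -> 11 -> 9 -> 18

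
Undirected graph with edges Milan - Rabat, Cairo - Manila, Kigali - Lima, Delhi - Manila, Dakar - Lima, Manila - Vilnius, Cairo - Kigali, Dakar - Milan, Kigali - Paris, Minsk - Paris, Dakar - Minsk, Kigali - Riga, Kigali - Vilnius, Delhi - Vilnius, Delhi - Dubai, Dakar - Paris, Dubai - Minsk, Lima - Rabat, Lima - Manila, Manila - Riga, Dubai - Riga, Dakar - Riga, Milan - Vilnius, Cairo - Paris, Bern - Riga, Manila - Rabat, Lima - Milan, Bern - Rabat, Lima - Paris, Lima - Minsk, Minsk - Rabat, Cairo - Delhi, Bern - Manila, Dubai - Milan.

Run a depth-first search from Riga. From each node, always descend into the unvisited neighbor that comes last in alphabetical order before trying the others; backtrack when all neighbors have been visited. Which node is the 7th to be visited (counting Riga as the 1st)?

Visit Riga
Riga → Manila
Manila → Vilnius
Vilnius → Milan
Milan → Rabat
Rabat → Minsk
Minsk → Paris
Paris → Lima
Lima → Kigali
Kigali → Cairo
Cairo → Delhi
Delhi → Dubai
Lima → Dakar
Rabat → Bern

Visit order: Riga, Manila, Vilnius, Milan, Rabat, Minsk, Paris, Lima, Kigali, Cairo, Delhi, Dubai, Dakar, Bern

Paris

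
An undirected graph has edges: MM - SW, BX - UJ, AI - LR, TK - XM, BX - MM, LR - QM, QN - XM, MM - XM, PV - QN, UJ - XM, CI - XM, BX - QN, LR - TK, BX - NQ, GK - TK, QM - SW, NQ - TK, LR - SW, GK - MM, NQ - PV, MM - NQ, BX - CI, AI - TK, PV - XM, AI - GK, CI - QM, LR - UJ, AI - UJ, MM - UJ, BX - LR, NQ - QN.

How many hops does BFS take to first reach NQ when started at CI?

2

Level 0: CI
Level 1: BX, QM, XM
Level 2: LR, MM, NQ, PV, QN, SW, TK, UJ
Level 3: AI, GK
NQ first appears at level 2.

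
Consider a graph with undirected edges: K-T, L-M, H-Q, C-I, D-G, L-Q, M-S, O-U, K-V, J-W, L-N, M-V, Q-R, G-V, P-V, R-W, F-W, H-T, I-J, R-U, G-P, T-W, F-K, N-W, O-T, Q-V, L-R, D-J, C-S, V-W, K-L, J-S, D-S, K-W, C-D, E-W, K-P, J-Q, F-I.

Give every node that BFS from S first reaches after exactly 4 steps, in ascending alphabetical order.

O, U

Level 0: S
Level 1: C, D, J, M
Level 2: G, I, L, Q, V, W
Level 3: E, F, H, K, N, P, R, T
Level 4: O, U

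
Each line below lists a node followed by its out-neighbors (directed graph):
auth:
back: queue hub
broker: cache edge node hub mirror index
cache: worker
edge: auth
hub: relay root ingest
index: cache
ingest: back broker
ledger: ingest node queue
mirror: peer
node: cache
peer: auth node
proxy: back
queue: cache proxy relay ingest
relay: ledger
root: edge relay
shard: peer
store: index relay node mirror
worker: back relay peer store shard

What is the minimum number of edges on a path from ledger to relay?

2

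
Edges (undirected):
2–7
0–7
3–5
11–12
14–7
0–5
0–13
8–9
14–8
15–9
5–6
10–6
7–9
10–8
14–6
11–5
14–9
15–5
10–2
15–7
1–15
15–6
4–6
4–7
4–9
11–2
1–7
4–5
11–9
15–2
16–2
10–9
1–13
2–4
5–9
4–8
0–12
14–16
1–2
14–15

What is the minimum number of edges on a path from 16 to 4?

2

Level 0: 16
Level 1: 2, 14
Level 2: 1, 4, 6, 7, 8, 9, 10, 11, 15
Level 3: 0, 5, 12, 13
Level 4: 3
4 first appears at level 2.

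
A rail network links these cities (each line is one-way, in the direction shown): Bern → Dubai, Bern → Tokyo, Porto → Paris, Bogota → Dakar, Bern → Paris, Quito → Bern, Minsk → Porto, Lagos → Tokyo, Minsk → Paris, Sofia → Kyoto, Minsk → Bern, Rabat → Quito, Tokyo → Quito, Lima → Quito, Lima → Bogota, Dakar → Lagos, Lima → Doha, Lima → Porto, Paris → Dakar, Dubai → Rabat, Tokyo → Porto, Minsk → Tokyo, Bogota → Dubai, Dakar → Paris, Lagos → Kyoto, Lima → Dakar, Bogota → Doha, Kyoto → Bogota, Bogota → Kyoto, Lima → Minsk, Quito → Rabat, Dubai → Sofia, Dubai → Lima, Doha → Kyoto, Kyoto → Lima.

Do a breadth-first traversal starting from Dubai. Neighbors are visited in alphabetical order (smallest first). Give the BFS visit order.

Dubai -> Lima -> Rabat -> Sofia -> Bogota -> Dakar -> Doha -> Minsk -> Porto -> Quito -> Kyoto -> Lagos -> Paris -> Bern -> Tokyo

Visit Dubai; enqueue Lima, Rabat, Sofia → queue [Lima, Rabat, Sofia]
Visit Lima; enqueue Bogota, Dakar, Doha, Minsk, Porto, Quito → queue [Rabat, Sofia, Bogota, Dakar, Doha, Minsk, Porto, Quito]
Visit Rabat → queue [Sofia, Bogota, Dakar, Doha, Minsk, Porto, Quito]
Visit Sofia; enqueue Kyoto → queue [Bogota, Dakar, Doha, Minsk, Porto, Quito, Kyoto]
Visit Bogota → queue [Dakar, Doha, Minsk, Porto, Quito, Kyoto]
Visit Dakar; enqueue Lagos, Paris → queue [Doha, Minsk, Porto, Quito, Kyoto, Lagos, Paris]
Visit Doha → queue [Minsk, Porto, Quito, Kyoto, Lagos, Paris]
Visit Minsk; enqueue Bern, Tokyo → queue [Porto, Quito, Kyoto, Lagos, Paris, Bern, Tokyo]
Visit Porto → queue [Quito, Kyoto, Lagos, Paris, Bern, Tokyo]
Visit Quito → queue [Kyoto, Lagos, Paris, Bern, Tokyo]
Visit Kyoto → queue [Lagos, Paris, Bern, Tokyo]
Visit Lagos → queue [Paris, Bern, Tokyo]
Visit Paris → queue [Bern, Tokyo]
Visit Bern → queue [Tokyo]
Visit Tokyo → queue []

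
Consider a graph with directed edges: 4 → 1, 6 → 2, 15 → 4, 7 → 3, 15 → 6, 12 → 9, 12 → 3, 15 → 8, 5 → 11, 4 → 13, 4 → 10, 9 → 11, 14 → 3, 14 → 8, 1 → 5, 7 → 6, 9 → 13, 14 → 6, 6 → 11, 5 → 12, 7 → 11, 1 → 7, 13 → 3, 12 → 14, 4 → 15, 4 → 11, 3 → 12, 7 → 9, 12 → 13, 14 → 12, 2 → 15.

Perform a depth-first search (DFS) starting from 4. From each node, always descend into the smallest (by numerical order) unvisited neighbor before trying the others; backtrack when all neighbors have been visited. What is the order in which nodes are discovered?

Visit 4
4 → 1
1 → 5
5 → 11
5 → 12
12 → 3
12 → 9
9 → 13
12 → 14
14 → 6
6 → 2
2 → 15
15 → 8
1 → 7
4 → 10

4 -> 1 -> 5 -> 11 -> 12 -> 3 -> 9 -> 13 -> 14 -> 6 -> 2 -> 15 -> 8 -> 7 -> 10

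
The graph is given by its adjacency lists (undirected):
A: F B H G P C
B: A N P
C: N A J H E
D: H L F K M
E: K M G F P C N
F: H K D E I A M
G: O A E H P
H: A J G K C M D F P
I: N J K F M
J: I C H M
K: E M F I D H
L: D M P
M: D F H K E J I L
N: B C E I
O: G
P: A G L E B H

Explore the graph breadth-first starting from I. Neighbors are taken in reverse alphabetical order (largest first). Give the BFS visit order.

I, N, M, K, J, F, E, C, B, L, H, D, A, P, G, O

Visit I; enqueue N, M, K, J, F → queue [N, M, K, J, F]
Visit N; enqueue E, C, B → queue [M, K, J, F, E, C, B]
Visit M; enqueue L, H, D → queue [K, J, F, E, C, B, L, H, D]
Visit K → queue [J, F, E, C, B, L, H, D]
Visit J → queue [F, E, C, B, L, H, D]
Visit F; enqueue A → queue [E, C, B, L, H, D, A]
Visit E; enqueue P, G → queue [C, B, L, H, D, A, P, G]
Visit C → queue [B, L, H, D, A, P, G]
Visit B → queue [L, H, D, A, P, G]
Visit L → queue [H, D, A, P, G]
Visit H → queue [D, A, P, G]
Visit D → queue [A, P, G]
Visit A → queue [P, G]
Visit P → queue [G]
Visit G; enqueue O → queue [O]
Visit O → queue []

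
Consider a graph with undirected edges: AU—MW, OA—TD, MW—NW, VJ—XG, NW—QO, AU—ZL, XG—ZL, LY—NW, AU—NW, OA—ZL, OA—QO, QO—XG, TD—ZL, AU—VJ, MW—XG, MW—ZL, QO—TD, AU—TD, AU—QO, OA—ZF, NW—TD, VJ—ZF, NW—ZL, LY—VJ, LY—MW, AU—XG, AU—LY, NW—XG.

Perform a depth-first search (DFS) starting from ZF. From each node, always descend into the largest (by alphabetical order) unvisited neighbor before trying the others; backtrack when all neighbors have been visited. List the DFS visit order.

ZF → VJ → XG → ZL → TD → QO → OA → NW → MW → LY → AU

Visit ZF
ZF → VJ
VJ → XG
XG → ZL
ZL → TD
TD → QO
QO → OA
QO → NW
NW → MW
MW → LY
LY → AU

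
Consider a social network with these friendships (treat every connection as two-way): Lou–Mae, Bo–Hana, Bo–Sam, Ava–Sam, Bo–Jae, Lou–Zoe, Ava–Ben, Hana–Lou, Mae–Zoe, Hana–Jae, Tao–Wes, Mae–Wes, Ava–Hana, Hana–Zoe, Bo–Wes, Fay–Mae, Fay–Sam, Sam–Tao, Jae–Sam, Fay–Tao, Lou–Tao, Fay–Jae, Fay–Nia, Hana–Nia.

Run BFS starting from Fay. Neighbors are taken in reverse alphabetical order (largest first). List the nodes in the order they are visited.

Visit Fay; enqueue Tao, Sam, Nia, Mae, Jae → queue [Tao, Sam, Nia, Mae, Jae]
Visit Tao; enqueue Wes, Lou → queue [Sam, Nia, Mae, Jae, Wes, Lou]
Visit Sam; enqueue Bo, Ava → queue [Nia, Mae, Jae, Wes, Lou, Bo, Ava]
Visit Nia; enqueue Hana → queue [Mae, Jae, Wes, Lou, Bo, Ava, Hana]
Visit Mae; enqueue Zoe → queue [Jae, Wes, Lou, Bo, Ava, Hana, Zoe]
Visit Jae → queue [Wes, Lou, Bo, Ava, Hana, Zoe]
Visit Wes → queue [Lou, Bo, Ava, Hana, Zoe]
Visit Lou → queue [Bo, Ava, Hana, Zoe]
Visit Bo → queue [Ava, Hana, Zoe]
Visit Ava; enqueue Ben → queue [Hana, Zoe, Ben]
Visit Hana → queue [Zoe, Ben]
Visit Zoe → queue [Ben]
Visit Ben → queue []

Fay, Tao, Sam, Nia, Mae, Jae, Wes, Lou, Bo, Ava, Hana, Zoe, Ben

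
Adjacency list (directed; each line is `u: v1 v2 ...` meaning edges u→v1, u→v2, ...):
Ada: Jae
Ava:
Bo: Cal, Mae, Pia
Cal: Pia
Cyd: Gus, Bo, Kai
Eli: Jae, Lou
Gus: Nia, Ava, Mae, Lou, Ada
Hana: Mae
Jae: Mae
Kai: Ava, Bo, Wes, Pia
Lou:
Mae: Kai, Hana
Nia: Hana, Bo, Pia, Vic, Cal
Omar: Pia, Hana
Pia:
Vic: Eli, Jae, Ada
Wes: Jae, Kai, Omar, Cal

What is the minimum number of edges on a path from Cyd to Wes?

2

Level 0: Cyd
Level 1: Bo, Gus, Kai
Level 2: Ada, Ava, Cal, Lou, Mae, Nia, Pia, Wes
Level 3: Hana, Jae, Omar, Vic
Level 4: Eli
Wes first appears at level 2.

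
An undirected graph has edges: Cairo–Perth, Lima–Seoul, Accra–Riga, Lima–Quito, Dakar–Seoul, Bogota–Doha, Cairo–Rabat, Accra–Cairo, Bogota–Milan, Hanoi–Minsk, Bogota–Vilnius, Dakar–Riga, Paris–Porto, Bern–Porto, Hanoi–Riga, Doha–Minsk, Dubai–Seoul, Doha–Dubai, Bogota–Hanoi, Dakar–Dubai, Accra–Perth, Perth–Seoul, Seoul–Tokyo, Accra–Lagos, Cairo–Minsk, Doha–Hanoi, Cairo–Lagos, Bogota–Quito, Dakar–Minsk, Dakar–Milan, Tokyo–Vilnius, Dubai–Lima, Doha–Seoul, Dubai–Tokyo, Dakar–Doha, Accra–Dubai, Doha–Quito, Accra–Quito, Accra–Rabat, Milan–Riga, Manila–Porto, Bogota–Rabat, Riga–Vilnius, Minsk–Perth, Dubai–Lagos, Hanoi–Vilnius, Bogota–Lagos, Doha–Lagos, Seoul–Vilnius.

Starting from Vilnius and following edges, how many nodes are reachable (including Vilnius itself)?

18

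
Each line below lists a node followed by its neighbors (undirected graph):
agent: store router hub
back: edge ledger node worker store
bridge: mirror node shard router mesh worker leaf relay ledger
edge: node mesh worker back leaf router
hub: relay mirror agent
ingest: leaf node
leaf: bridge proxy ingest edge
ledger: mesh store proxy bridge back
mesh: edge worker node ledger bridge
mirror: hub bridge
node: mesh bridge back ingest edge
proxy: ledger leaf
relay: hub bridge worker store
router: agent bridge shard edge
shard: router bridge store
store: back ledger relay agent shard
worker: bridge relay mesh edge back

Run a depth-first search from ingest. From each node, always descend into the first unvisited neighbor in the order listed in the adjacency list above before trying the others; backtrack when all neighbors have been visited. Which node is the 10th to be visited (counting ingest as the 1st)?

Visit ingest
ingest → leaf
leaf → bridge
bridge → mirror
mirror → hub
hub → relay
relay → worker
worker → mesh
mesh → edge
edge → node
node → back
back → ledger
ledger → store
store → agent
agent → router
router → shard
ledger → proxy

Visit order: ingest, leaf, bridge, mirror, hub, relay, worker, mesh, edge, node, back, ledger, store, agent, router, shard, proxy

node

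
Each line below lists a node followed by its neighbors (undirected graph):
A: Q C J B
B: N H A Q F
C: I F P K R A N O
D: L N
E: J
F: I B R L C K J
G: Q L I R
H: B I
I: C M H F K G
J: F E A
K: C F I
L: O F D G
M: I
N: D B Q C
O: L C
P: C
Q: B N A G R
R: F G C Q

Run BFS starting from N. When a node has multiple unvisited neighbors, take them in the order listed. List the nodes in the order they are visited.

N, D, B, Q, C, L, H, A, F, G, R, I, P, K, O, J, M, E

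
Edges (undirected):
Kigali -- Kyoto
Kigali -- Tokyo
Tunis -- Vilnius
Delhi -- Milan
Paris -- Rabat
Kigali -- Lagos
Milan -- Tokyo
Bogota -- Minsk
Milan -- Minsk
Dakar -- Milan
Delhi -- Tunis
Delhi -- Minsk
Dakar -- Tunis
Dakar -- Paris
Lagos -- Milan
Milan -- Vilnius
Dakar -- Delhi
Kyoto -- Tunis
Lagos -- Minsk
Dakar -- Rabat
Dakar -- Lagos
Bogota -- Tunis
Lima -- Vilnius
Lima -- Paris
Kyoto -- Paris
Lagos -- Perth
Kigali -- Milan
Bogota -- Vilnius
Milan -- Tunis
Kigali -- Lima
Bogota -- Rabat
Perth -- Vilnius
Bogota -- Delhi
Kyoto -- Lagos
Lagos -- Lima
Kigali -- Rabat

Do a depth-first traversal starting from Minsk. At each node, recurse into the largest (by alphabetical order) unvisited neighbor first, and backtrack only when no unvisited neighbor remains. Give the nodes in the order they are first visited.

Minsk → Milan → Vilnius → Tunis → Kyoto → Paris → Rabat → Kigali → Tokyo → Lima → Lagos → Perth → Dakar → Delhi → Bogota

Visit Minsk
Minsk → Milan
Milan → Vilnius
Vilnius → Tunis
Tunis → Kyoto
Kyoto → Paris
Paris → Rabat
Rabat → Kigali
Kigali → Tokyo
Kigali → Lima
Lima → Lagos
Lagos → Perth
Lagos → Dakar
Dakar → Delhi
Delhi → Bogota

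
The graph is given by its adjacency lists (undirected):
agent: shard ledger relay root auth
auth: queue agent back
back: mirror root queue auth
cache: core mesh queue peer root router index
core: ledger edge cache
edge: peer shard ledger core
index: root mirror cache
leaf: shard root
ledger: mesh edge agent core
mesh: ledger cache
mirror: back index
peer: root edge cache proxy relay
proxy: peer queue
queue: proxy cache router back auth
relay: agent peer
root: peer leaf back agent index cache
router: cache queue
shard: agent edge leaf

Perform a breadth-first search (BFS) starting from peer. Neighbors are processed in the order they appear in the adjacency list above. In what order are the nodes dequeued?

Visit peer; enqueue root, edge, cache, proxy, relay → queue [root, edge, cache, proxy, relay]
Visit root; enqueue leaf, back, agent, index → queue [edge, cache, proxy, relay, leaf, back, agent, index]
Visit edge; enqueue shard, ledger, core → queue [cache, proxy, relay, leaf, back, agent, index, shard, ledger, core]
Visit cache; enqueue mesh, queue, router → queue [proxy, relay, leaf, back, agent, index, shard, ledger, core, mesh, queue, router]
Visit proxy → queue [relay, leaf, back, agent, index, shard, ledger, core, mesh, queue, router]
Visit relay → queue [leaf, back, agent, index, shard, ledger, core, mesh, queue, router]
Visit leaf → queue [back, agent, index, shard, ledger, core, mesh, queue, router]
Visit back; enqueue mirror, auth → queue [agent, index, shard, ledger, core, mesh, queue, router, mirror, auth]
Visit agent → queue [index, shard, ledger, core, mesh, queue, router, mirror, auth]
Visit index → queue [shard, ledger, core, mesh, queue, router, mirror, auth]
Visit shard → queue [ledger, core, mesh, queue, router, mirror, auth]
Visit ledger → queue [core, mesh, queue, router, mirror, auth]
Visit core → queue [mesh, queue, router, mirror, auth]
Visit mesh → queue [queue, router, mirror, auth]
Visit queue → queue [router, mirror, auth]
Visit router → queue [mirror, auth]
Visit mirror → queue [auth]
Visit auth → queue []

peer, root, edge, cache, proxy, relay, leaf, back, agent, index, shard, ledger, core, mesh, queue, router, mirror, auth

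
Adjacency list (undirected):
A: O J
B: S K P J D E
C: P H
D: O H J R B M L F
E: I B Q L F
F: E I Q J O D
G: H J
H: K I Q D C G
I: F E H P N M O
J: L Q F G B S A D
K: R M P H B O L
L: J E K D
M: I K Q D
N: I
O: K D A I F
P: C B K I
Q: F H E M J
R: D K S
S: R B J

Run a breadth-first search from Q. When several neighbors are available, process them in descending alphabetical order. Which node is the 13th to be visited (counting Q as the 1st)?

Visit Q; enqueue M, J, H, F, E → queue [M, J, H, F, E]
Visit M; enqueue K, I, D → queue [J, H, F, E, K, I, D]
Visit J; enqueue S, L, G, B, A → queue [H, F, E, K, I, D, S, L, G, B, A]
Visit H; enqueue C → queue [F, E, K, I, D, S, L, G, B, A, C]
Visit F; enqueue O → queue [E, K, I, D, S, L, G, B, A, C, O]
Visit E → queue [K, I, D, S, L, G, B, A, C, O]
Visit K; enqueue R, P → queue [I, D, S, L, G, B, A, C, O, R, P]
Visit I; enqueue N → queue [D, S, L, G, B, A, C, O, R, P, N]
Visit D → queue [S, L, G, B, A, C, O, R, P, N]
Visit S → queue [L, G, B, A, C, O, R, P, N]
Visit L → queue [G, B, A, C, O, R, P, N]
Visit G → queue [B, A, C, O, R, P, N]
Visit B → queue [A, C, O, R, P, N]
Visit A → queue [C, O, R, P, N]
Visit C → queue [O, R, P, N]
Visit O → queue [R, P, N]
Visit R → queue [P, N]
Visit P → queue [N]
Visit N → queue []

Visit order: Q, M, J, H, F, E, K, I, D, S, L, G, B, A, C, O, R, P, N

B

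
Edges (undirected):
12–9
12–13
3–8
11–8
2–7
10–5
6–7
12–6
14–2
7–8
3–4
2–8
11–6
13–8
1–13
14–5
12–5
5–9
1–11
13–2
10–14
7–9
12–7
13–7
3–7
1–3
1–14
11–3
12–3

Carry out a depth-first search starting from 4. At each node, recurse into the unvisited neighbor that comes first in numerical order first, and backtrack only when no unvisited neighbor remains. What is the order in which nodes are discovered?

Visit 4
4 → 3
3 → 1
1 → 11
11 → 6
6 → 7
7 → 2
2 → 8
8 → 13
13 → 12
12 → 5
5 → 9
5 → 10
10 → 14

4 → 3 → 1 → 11 → 6 → 7 → 2 → 8 → 13 → 12 → 5 → 9 → 10 → 14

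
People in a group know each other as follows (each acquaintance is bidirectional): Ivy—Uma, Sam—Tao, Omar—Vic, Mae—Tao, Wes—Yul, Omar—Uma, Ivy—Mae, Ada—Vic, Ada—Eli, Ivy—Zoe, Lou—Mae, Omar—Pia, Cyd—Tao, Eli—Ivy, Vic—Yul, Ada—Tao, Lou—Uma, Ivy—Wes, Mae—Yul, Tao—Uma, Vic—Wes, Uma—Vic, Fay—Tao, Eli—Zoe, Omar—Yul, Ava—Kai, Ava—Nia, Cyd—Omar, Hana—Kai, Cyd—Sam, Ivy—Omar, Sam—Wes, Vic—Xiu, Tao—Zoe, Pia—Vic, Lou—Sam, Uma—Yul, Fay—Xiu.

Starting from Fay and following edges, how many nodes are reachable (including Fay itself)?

17

BFS from Fay visits: Fay, Tao, Xiu, Ada, Cyd, Mae, Sam, Uma, Zoe, Vic, Eli, Omar, Ivy, Lou, Yul, Wes, Pia
Reachable nodes: 17 of 21 total.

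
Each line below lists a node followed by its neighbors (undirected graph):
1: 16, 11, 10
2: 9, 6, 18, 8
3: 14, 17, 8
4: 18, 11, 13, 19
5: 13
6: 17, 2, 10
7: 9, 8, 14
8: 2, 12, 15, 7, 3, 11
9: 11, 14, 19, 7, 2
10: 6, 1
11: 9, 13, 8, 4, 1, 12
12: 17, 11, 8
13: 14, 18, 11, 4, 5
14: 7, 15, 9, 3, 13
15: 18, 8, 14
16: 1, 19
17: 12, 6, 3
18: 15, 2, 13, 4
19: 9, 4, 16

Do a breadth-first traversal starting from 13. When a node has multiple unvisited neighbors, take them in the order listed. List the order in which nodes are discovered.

13, 14, 18, 11, 4, 5, 7, 15, 9, 3, 2, 8, 1, 12, 19, 17, 6, 16, 10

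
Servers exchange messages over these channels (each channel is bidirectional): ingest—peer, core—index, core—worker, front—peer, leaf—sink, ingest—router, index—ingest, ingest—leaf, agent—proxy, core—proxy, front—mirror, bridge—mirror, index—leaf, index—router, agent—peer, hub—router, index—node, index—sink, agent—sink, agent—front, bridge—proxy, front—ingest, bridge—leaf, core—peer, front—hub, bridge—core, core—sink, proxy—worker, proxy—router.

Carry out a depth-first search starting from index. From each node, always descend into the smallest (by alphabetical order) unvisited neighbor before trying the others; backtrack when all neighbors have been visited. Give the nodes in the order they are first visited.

index -> core -> bridge -> leaf -> ingest -> front -> agent -> peer -> proxy -> router -> hub -> worker -> sink -> mirror -> node

Visit index
index → core
core → bridge
bridge → leaf
leaf → ingest
ingest → front
front → agent
agent → peer
agent → proxy
proxy → router
router → hub
proxy → worker
agent → sink
front → mirror
index → node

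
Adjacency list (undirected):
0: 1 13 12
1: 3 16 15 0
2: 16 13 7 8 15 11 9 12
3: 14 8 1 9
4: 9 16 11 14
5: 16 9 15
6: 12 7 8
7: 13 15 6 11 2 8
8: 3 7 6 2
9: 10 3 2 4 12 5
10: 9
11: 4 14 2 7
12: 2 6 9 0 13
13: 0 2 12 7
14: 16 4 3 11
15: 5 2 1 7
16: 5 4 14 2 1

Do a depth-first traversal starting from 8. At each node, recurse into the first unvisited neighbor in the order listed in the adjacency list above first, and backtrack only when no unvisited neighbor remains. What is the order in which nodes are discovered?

Visit 8
8 → 3
3 → 14
14 → 16
16 → 5
5 → 9
9 → 10
9 → 2
2 → 13
13 → 0
0 → 1
1 → 15
15 → 7
7 → 6
6 → 12
7 → 11
11 → 4

8, 3, 14, 16, 5, 9, 10, 2, 13, 0, 1, 15, 7, 6, 12, 11, 4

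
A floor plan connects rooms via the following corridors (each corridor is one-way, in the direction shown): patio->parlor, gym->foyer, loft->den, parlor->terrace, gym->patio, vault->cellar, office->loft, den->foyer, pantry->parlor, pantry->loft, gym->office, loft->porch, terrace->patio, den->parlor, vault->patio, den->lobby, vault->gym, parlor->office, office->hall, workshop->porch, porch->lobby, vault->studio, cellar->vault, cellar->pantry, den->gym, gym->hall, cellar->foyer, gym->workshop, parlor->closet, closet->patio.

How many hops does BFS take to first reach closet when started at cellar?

Level 0: cellar
Level 1: foyer, pantry, vault
Level 2: gym, loft, parlor, patio, studio
Level 3: closet, den, hall, office, porch, terrace, workshop
Level 4: lobby
closet first appears at level 3.

3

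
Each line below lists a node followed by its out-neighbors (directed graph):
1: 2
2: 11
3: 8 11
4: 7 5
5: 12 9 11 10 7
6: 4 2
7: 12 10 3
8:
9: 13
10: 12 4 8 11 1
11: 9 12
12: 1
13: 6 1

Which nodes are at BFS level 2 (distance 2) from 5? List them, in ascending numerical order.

Level 0: 5
Level 1: 7, 9, 10, 11, 12
Level 2: 1, 3, 4, 8, 13
Level 3: 2, 6

1, 3, 4, 8, 13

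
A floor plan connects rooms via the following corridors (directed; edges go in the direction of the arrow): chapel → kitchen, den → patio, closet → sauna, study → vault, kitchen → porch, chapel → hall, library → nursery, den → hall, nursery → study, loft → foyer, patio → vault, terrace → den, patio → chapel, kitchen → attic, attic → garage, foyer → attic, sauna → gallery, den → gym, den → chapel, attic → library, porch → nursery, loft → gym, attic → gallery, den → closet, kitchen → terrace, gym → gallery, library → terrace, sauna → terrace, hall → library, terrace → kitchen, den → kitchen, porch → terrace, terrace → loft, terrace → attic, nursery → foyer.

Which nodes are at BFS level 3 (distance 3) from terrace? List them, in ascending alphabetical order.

nursery, sauna, vault

Level 0: terrace
Level 1: attic, den, kitchen, loft
Level 2: chapel, closet, foyer, gallery, garage, gym, hall, library, patio, porch
Level 3: nursery, sauna, vault
Level 4: study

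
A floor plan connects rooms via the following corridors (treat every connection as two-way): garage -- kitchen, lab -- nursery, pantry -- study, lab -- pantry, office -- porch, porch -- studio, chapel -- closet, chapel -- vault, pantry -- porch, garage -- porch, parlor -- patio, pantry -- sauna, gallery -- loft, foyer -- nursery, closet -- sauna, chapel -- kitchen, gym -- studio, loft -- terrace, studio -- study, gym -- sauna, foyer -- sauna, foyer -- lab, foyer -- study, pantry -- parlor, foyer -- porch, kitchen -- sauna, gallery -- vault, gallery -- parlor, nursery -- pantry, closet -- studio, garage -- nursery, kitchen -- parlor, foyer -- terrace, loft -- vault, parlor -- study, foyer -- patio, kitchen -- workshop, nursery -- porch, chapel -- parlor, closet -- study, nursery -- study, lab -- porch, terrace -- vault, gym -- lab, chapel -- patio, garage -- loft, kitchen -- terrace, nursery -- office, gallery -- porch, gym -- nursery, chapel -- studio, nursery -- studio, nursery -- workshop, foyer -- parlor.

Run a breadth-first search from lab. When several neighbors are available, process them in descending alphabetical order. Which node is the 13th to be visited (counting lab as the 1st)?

parlor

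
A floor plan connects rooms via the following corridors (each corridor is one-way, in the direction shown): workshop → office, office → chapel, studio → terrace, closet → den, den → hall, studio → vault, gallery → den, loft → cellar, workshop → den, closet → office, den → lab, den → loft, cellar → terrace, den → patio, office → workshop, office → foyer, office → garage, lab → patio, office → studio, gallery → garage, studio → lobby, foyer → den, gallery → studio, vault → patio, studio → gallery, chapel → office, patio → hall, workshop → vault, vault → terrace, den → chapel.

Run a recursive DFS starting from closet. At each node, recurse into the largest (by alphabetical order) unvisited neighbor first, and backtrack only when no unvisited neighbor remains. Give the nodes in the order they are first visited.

closet, office, workshop, vault, terrace, patio, hall, den, loft, cellar, lab, chapel, studio, lobby, gallery, garage, foyer

Visit closet
closet → office
office → workshop
workshop → vault
vault → terrace
vault → patio
patio → hall
workshop → den
den → loft
loft → cellar
den → lab
den → chapel
office → studio
studio → lobby
studio → gallery
gallery → garage
office → foyer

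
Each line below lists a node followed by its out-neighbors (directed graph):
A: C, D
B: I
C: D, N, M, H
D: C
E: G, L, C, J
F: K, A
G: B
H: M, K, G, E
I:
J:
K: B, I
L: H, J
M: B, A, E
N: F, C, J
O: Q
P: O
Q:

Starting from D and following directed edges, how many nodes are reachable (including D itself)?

BFS from D visits: D, C, N, M, H, F, J, B, A, E, K, G, I, L
Reachable nodes: 14 of 17 total.

14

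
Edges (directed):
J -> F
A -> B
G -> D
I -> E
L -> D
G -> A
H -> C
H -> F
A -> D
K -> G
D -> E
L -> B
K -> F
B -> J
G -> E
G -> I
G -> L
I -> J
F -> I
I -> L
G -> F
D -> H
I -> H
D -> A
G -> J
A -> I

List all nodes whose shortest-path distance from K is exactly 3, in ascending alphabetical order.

Level 0: K
Level 1: F, G
Level 2: A, D, E, I, J, L
Level 3: B, H
Level 4: C

B, H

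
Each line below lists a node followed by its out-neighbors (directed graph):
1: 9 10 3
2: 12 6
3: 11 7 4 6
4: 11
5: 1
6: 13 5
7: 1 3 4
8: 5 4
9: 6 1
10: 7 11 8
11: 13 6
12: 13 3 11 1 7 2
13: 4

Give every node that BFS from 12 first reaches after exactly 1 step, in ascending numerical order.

Level 0: 12
Level 1: 1, 2, 3, 7, 11, 13
Level 2: 4, 6, 9, 10
Level 3: 5, 8

1, 2, 3, 7, 11, 13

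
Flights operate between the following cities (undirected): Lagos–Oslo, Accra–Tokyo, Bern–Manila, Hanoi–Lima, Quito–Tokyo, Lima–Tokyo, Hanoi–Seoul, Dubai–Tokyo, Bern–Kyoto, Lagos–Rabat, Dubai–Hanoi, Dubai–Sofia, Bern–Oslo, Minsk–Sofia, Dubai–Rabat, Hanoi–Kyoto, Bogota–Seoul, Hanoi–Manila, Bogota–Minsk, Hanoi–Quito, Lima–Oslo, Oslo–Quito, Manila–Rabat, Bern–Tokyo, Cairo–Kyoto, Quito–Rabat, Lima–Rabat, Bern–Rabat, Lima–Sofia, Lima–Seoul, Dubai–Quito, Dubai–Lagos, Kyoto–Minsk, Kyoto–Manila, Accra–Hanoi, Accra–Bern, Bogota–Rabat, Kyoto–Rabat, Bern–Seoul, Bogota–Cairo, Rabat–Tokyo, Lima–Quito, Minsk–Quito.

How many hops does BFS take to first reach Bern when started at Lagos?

2

Level 0: Lagos
Level 1: Dubai, Oslo, Rabat
Level 2: Bern, Bogota, Hanoi, Kyoto, Lima, Manila, Quito, Sofia, Tokyo
Level 3: Accra, Cairo, Minsk, Seoul
Bern first appears at level 2.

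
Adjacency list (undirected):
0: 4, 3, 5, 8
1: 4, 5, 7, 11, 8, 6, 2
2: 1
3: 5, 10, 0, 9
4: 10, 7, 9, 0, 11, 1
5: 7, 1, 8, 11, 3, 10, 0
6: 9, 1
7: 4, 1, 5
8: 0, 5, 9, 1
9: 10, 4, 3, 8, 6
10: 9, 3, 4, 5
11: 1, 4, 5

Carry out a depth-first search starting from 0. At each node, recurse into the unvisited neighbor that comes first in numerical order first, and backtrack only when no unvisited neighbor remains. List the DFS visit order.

Visit 0
0 → 3
3 → 5
5 → 1
1 → 2
1 → 4
4 → 7
4 → 9
9 → 6
9 → 8
9 → 10
4 → 11

0 → 3 → 5 → 1 → 2 → 4 → 7 → 9 → 6 → 8 → 10 → 11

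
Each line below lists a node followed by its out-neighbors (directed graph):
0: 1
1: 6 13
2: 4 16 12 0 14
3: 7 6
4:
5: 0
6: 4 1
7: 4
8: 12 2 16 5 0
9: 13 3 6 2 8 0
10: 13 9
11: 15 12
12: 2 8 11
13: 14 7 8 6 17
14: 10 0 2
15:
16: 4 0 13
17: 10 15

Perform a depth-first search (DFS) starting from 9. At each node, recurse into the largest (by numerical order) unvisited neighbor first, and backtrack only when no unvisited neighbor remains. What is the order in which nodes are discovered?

Visit 9
9 → 13
13 → 17
17 → 15
17 → 10
13 → 14
14 → 2
2 → 16
16 → 4
16 → 0
0 → 1
1 → 6
2 → 12
12 → 11
12 → 8
8 → 5
13 → 7
9 → 3

9, 13, 17, 15, 10, 14, 2, 16, 4, 0, 1, 6, 12, 11, 8, 5, 7, 3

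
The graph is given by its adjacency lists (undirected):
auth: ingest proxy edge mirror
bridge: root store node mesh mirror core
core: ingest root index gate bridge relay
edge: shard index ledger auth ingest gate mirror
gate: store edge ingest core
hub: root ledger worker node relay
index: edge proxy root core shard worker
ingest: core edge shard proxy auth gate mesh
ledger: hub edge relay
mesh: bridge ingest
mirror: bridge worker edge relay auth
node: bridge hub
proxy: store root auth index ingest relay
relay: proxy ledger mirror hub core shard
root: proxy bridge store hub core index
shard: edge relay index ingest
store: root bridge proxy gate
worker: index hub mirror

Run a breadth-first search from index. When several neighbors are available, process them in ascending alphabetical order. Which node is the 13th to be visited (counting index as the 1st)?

Visit index; enqueue core, edge, proxy, root, shard, worker → queue [core, edge, proxy, root, shard, worker]
Visit core; enqueue bridge, gate, ingest, relay → queue [edge, proxy, root, shard, worker, bridge, gate, ingest, relay]
Visit edge; enqueue auth, ledger, mirror → queue [proxy, root, shard, worker, bridge, gate, ingest, relay, auth, ledger, mirror]
Visit proxy; enqueue store → queue [root, shard, worker, bridge, gate, ingest, relay, auth, ledger, mirror, store]
Visit root; enqueue hub → queue [shard, worker, bridge, gate, ingest, relay, auth, ledger, mirror, store, hub]
Visit shard → queue [worker, bridge, gate, ingest, relay, auth, ledger, mirror, store, hub]
Visit worker → queue [bridge, gate, ingest, relay, auth, ledger, mirror, store, hub]
Visit bridge; enqueue mesh, node → queue [gate, ingest, relay, auth, ledger, mirror, store, hub, mesh, node]
Visit gate → queue [ingest, relay, auth, ledger, mirror, store, hub, mesh, node]
Visit ingest → queue [relay, auth, ledger, mirror, store, hub, mesh, node]
Visit relay → queue [auth, ledger, mirror, store, hub, mesh, node]
Visit auth → queue [ledger, mirror, store, hub, mesh, node]
Visit ledger → queue [mirror, store, hub, mesh, node]
Visit mirror → queue [store, hub, mesh, node]
Visit store → queue [hub, mesh, node]
Visit hub → queue [mesh, node]
Visit mesh → queue [node]
Visit node → queue []

Visit order: index, core, edge, proxy, root, shard, worker, bridge, gate, ingest, relay, auth, ledger, mirror, store, hub, mesh, node

ledger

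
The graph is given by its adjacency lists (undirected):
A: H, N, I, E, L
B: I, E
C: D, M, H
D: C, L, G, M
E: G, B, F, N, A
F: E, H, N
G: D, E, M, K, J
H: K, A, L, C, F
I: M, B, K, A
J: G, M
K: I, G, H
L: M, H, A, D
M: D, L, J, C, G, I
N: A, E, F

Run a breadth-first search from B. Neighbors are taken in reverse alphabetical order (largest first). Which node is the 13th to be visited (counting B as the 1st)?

C

Visit B; enqueue I, E → queue [I, E]
Visit I; enqueue M, K, A → queue [E, M, K, A]
Visit E; enqueue N, G, F → queue [M, K, A, N, G, F]
Visit M; enqueue L, J, D, C → queue [K, A, N, G, F, L, J, D, C]
Visit K; enqueue H → queue [A, N, G, F, L, J, D, C, H]
Visit A → queue [N, G, F, L, J, D, C, H]
Visit N → queue [G, F, L, J, D, C, H]
Visit G → queue [F, L, J, D, C, H]
Visit F → queue [L, J, D, C, H]
Visit L → queue [J, D, C, H]
Visit J → queue [D, C, H]
Visit D → queue [C, H]
Visit C → queue [H]
Visit H → queue []

Visit order: B, I, E, M, K, A, N, G, F, L, J, D, C, H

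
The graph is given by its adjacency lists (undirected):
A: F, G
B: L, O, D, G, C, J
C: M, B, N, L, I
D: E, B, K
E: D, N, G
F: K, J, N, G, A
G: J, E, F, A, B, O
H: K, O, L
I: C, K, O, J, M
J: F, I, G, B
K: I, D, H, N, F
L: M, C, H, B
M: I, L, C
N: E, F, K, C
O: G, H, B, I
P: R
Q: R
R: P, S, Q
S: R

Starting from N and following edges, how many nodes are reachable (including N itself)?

15

BFS from N visits: N, E, F, K, C, D, G, J, A, I, H, M, B, L, O
Reachable nodes: 15 of 19 total.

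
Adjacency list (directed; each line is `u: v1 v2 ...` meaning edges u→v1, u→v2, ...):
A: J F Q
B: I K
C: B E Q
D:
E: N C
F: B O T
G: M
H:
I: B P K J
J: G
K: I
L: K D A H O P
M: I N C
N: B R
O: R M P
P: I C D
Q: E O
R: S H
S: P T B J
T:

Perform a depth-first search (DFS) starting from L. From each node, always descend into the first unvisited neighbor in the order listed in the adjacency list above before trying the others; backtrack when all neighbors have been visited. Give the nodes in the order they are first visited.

L, K, I, B, P, C, E, N, R, S, T, J, G, M, H, Q, O, D, A, F

Visit L
L → K
K → I
I → B
I → P
P → C
C → E
E → N
N → R
R → S
S → T
S → J
J → G
G → M
R → H
C → Q
Q → O
P → D
L → A
A → F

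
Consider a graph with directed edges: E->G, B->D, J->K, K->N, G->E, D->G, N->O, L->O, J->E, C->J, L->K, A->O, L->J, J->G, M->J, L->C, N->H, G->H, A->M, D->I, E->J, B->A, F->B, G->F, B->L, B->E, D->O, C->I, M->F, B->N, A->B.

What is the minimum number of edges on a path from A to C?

3

Level 0: A
Level 1: B, M, O
Level 2: D, E, F, J, L, N
Level 3: C, G, H, I, K
C first appears at level 3.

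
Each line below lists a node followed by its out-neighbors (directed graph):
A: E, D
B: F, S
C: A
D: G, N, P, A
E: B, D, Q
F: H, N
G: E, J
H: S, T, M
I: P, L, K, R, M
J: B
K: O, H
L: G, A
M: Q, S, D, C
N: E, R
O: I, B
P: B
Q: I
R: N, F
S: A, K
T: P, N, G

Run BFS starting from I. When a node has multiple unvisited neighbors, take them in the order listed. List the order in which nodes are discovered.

I, P, L, K, R, M, B, G, A, O, H, N, F, Q, S, D, C, E, J, T

Visit I; enqueue P, L, K, R, M → queue [P, L, K, R, M]
Visit P; enqueue B → queue [L, K, R, M, B]
Visit L; enqueue G, A → queue [K, R, M, B, G, A]
Visit K; enqueue O, H → queue [R, M, B, G, A, O, H]
Visit R; enqueue N, F → queue [M, B, G, A, O, H, N, F]
Visit M; enqueue Q, S, D, C → queue [B, G, A, O, H, N, F, Q, S, D, C]
Visit B → queue [G, A, O, H, N, F, Q, S, D, C]
Visit G; enqueue E, J → queue [A, O, H, N, F, Q, S, D, C, E, J]
Visit A → queue [O, H, N, F, Q, S, D, C, E, J]
Visit O → queue [H, N, F, Q, S, D, C, E, J]
Visit H; enqueue T → queue [N, F, Q, S, D, C, E, J, T]
Visit N → queue [F, Q, S, D, C, E, J, T]
Visit F → queue [Q, S, D, C, E, J, T]
Visit Q → queue [S, D, C, E, J, T]
Visit S → queue [D, C, E, J, T]
Visit D → queue [C, E, J, T]
Visit C → queue [E, J, T]
Visit E → queue [J, T]
Visit J → queue [T]
Visit T → queue []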